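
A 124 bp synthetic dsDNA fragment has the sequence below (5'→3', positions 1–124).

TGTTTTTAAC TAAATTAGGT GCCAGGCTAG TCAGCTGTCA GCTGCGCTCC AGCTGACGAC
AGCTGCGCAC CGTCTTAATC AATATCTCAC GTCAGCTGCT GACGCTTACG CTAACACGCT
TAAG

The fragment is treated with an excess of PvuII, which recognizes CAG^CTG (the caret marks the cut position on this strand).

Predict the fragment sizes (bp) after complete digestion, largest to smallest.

PvuII sites (CAGCTG) start at positions 32, 39, 50, 60, 93.
PvuII cuts after base 3 of each site, so after positions 34, 41, 52, 62, 95.
Linear molecule, 5 cuts → 6 fragments:
  1–34 → 34 bp
  35–41 → 7 bp
  42–52 → 11 bp
  53–62 → 10 bp
  63–95 → 33 bp
  96–124 → 29 bp
Sorted largest to smallest: 34, 33, 29, 11, 10, 7 bp.

34, 33, 29, 11, 10, 7 bp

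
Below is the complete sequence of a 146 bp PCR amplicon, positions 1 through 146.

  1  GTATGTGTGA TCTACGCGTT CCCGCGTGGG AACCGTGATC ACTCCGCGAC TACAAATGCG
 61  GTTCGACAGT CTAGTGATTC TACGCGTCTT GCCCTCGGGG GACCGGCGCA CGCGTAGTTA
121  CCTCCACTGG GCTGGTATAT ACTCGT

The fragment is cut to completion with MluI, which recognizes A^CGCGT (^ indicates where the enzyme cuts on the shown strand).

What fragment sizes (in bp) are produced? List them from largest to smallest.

68, 36, 28, 14 bp

MluI sites (ACGCGT) start at positions 14, 82, 110.
MluI cuts after the first base of each site, so after positions 14, 82, 110.
Linear molecule, 3 cuts → 4 fragments:
  1–14 → 14 bp
  15–82 → 68 bp
  83–110 → 28 bp
  111–146 → 36 bp
Sorted largest to smallest: 68, 36, 28, 14 bp.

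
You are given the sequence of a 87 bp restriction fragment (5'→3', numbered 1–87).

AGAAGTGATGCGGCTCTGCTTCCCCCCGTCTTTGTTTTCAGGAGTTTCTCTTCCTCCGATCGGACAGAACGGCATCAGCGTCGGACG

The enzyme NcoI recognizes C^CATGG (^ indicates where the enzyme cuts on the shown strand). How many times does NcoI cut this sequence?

No occurrence of CCATGG is present in the sequence.
NcoI does not cut: 0 sites.

0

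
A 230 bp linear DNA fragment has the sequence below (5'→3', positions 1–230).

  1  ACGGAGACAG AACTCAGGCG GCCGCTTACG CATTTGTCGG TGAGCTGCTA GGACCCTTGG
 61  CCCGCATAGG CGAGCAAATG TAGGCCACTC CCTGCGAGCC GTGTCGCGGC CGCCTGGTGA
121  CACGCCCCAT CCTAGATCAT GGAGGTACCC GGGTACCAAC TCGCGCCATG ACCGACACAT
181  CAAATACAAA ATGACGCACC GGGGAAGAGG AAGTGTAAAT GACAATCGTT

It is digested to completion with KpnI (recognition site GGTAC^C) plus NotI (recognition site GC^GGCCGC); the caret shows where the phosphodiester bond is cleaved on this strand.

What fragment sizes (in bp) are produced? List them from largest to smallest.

KpnI sites (GGTACC) start at positions 144, 152.
KpnI cuts after base 5 of each site (before the last base), so after positions 148, 156.
NotI sites (GCGGCCGC) start at positions 18, 106.
NotI cuts after base 2 of each site, so after positions 19, 107.
Combined cut positions: 19, 107, 148, 156.
Linear molecule, 4 cuts → 5 fragments:
  1–19 → 19 bp
  20–107 → 88 bp
  108–148 → 41 bp
  149–156 → 8 bp
  157–230 → 74 bp
Sorted largest to smallest: 88, 74, 41, 19, 8 bp.

88, 74, 41, 19, 8 bp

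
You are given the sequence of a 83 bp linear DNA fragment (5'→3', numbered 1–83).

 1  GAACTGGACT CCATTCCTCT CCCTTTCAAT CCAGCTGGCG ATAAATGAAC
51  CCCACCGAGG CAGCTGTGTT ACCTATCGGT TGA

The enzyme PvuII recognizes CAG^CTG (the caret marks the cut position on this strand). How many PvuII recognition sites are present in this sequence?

2

CAGCTG occurs starting at positions 32, 61.
PvuII cuts at 2 sites.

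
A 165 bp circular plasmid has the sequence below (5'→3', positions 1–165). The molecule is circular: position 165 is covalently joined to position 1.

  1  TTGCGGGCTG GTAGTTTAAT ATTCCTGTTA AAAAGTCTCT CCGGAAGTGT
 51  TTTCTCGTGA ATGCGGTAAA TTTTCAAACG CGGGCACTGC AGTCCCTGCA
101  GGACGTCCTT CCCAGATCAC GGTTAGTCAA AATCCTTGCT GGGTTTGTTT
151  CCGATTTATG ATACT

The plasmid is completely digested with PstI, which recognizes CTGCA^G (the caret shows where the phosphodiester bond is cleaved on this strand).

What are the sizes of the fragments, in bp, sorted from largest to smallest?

156, 9 bp

PstI sites (CTGCAG) start at positions 87, 96.
PstI cuts after base 5 of each site (before the last base), so after positions 91, 100.
Circular molecule, 2 cuts → 2 fragments:
  92–100 → 9 bp
  101–165 then 1–91 → 65 + 91 = 156 bp
Sorted largest to smallest: 156, 9 bp.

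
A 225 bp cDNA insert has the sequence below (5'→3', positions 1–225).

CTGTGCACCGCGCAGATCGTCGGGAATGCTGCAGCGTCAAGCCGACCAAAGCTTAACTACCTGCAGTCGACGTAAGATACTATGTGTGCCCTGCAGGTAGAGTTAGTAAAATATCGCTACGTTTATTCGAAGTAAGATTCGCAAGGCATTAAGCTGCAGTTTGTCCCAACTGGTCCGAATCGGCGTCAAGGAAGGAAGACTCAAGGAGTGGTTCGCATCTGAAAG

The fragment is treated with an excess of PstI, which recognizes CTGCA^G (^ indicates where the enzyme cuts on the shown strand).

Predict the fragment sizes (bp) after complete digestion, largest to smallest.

67, 63, 33, 32, 30 bp

PstI sites (CTGCAG) start at positions 29, 61, 91, 154.
PstI cuts after base 5 of each site (before the last base), so after positions 33, 65, 95, 158.
Linear molecule, 4 cuts → 5 fragments:
  1–33 → 33 bp
  34–65 → 32 bp
  66–95 → 30 bp
  96–158 → 63 bp
  159–225 → 67 bp
Sorted largest to smallest: 67, 63, 33, 32, 30 bp.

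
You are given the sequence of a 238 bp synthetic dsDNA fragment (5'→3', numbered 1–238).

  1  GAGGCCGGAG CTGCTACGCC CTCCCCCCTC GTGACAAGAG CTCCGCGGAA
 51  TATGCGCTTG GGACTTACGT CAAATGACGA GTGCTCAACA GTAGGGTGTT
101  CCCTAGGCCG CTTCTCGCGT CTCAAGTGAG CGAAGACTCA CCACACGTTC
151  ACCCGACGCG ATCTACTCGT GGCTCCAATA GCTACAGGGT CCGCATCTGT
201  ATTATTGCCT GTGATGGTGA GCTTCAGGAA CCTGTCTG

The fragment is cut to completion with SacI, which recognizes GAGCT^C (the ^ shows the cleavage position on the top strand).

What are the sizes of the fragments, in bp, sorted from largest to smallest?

196, 42 bp

The SacI site (GAGCTC) starts at position 38.
SacI cuts after base 5 of each site (before the last base), so after position 42.
Linear molecule, 1 cut → 2 fragments:
  1–42 → 42 bp
  43–238 → 196 bp
Sorted largest to smallest: 196, 42 bp.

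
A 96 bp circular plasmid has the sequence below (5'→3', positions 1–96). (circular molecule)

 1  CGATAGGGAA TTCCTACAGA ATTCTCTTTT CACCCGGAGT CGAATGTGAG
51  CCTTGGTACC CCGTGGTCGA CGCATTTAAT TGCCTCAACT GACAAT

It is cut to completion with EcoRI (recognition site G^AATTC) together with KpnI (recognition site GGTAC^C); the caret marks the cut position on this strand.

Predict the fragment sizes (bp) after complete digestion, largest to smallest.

EcoRI sites (GAATTC) start at positions 8, 19.
EcoRI cuts after the first base of each site, so after positions 8, 19.
The KpnI site (GGTACC) starts at position 55.
KpnI cuts after base 5 of each site (before the last base), so after position 59.
Combined cut positions: 8, 19, 59.
Circular molecule, 3 cuts → 3 fragments:
  9–19 → 11 bp
  20–59 → 40 bp
  60–96 then 1–8 → 37 + 8 = 45 bp
Sorted largest to smallest: 45, 40, 11 bp.

45, 40, 11 bp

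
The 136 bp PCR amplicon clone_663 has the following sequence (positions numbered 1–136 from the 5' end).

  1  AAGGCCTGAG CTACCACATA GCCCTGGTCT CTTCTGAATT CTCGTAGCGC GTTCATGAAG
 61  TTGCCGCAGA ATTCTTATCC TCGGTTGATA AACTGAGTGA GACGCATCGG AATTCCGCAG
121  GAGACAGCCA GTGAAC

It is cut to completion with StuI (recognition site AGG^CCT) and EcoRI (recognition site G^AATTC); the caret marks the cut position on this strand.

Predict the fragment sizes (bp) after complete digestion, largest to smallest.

The StuI site (AGGCCT) starts at position 2.
StuI cuts after base 3 of each site, so after position 4.
EcoRI sites (GAATTC) start at positions 36, 69, 110.
EcoRI cuts after the first base of each site, so after positions 36, 69, 110.
Combined cut positions: 4, 36, 69, 110.
Linear molecule, 4 cuts → 5 fragments:
  1–4 → 4 bp
  5–36 → 32 bp
  37–69 → 33 bp
  70–110 → 41 bp
  111–136 → 26 bp
Sorted largest to smallest: 41, 33, 32, 26, 4 bp.

41, 33, 32, 26, 4 bp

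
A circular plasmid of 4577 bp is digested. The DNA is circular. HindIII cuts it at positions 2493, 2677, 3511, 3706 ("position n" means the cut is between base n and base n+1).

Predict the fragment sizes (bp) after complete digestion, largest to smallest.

Circular molecule, 4 cuts → 4 fragments:
  2677 − 2493 = 184 bp
  3511 − 2677 = 834 bp
  3706 − 3511 = 195 bp
  wrap: 4577 − 3706 + 2493 = 3364 bp
Sorted largest to smallest: 3364, 834, 195, 184 bp.

3364, 834, 195, 184 bp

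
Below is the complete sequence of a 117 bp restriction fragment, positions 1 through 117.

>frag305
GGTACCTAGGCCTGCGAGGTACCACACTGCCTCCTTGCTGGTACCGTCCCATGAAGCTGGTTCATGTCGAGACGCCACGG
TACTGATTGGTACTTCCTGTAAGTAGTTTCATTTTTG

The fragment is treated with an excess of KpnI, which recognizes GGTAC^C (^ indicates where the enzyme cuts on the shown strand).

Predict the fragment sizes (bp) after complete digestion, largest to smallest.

KpnI sites (GGTACC) start at positions 1, 18, 40.
KpnI cuts after base 5 of each site (before the last base), so after positions 5, 22, 44.
Linear molecule, 3 cuts → 4 fragments:
  1–5 → 5 bp
  6–22 → 17 bp
  23–44 → 22 bp
  45–117 → 73 bp
Sorted largest to smallest: 73, 22, 17, 5 bp.

73, 22, 17, 5 bp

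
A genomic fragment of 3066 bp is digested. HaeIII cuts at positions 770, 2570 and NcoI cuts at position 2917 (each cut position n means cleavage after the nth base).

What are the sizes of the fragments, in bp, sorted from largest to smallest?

Combined cut positions (sorted): 770, 2570, 2917.
Linear molecule, 3 cuts → 4 fragments:
  770 − 0 = 770 bp
  2570 − 770 = 1800 bp
  2917 − 2570 = 347 bp
  3066 − 2917 = 149 bp
Sorted largest to smallest: 1800, 770, 347, 149 bp.

1800, 770, 347, 149 bp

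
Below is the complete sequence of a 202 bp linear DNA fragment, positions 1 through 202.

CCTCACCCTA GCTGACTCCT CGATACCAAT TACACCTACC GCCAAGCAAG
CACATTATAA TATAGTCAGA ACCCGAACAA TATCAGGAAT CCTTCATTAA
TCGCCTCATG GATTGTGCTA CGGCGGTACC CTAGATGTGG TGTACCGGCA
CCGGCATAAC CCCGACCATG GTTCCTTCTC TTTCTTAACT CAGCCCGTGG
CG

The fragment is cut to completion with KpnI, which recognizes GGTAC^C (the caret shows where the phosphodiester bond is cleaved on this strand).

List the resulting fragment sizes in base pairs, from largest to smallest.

The KpnI site (GGTACC) starts at position 125.
KpnI cuts after base 5 of each site (before the last base), so after position 129.
Linear molecule, 1 cut → 2 fragments:
  1–129 → 129 bp
  130–202 → 73 bp
Sorted largest to smallest: 129, 73 bp.

129, 73 bp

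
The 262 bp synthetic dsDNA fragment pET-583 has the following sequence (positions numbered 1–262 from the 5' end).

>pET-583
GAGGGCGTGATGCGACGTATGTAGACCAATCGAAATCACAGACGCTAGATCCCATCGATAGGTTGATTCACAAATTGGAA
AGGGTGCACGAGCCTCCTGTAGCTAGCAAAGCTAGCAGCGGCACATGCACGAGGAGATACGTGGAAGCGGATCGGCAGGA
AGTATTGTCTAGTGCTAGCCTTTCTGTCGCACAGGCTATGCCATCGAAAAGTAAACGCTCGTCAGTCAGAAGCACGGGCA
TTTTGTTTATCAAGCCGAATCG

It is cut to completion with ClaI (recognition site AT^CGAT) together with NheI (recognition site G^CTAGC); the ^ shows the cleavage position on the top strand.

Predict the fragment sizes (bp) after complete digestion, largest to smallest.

The ClaI site (ATCGAT) starts at position 54.
ClaI cuts after base 2 of each site, so after position 55.
NheI sites (GCTAGC) start at positions 102, 111, 174.
NheI cuts after the first base of each site, so after positions 102, 111, 174.
Combined cut positions: 55, 102, 111, 174.
Linear molecule, 4 cuts → 5 fragments:
  1–55 → 55 bp
  56–102 → 47 bp
  103–111 → 9 bp
  112–174 → 63 bp
  175–262 → 88 bp
Sorted largest to smallest: 88, 63, 55, 47, 9 bp.

88, 63, 55, 47, 9 bp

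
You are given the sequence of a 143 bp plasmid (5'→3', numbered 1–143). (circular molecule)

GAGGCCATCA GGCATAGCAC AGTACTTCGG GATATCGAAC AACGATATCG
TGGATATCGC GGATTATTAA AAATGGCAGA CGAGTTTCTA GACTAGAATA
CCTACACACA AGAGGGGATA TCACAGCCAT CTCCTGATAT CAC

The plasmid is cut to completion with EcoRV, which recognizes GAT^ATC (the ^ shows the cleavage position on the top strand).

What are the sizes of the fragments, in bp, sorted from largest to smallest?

EcoRV sites (GATATC) start at positions 31, 44, 53, 117, 136.
EcoRV cuts after base 3 of each site, so after positions 33, 46, 55, 119, 138.
Circular molecule, 5 cuts → 5 fragments:
  34–46 → 13 bp
  47–55 → 9 bp
  56–119 → 64 bp
  120–138 → 19 bp
  139–143 then 1–33 → 5 + 33 = 38 bp
Sorted largest to smallest: 64, 38, 19, 13, 9 bp.

64, 38, 19, 13, 9 bp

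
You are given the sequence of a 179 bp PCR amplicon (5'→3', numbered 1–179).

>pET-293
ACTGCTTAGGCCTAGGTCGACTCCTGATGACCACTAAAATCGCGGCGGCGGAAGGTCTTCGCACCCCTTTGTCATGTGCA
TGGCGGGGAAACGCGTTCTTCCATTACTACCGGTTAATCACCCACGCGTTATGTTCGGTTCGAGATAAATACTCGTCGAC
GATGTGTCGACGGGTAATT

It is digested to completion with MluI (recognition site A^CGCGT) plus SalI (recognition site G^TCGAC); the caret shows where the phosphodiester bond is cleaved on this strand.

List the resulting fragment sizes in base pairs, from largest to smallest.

MluI sites (ACGCGT) start at positions 91, 124.
MluI cuts after the first base of each site, so after positions 91, 124.
SalI sites (GTCGAC) start at positions 16, 155, 166.
SalI cuts after the first base of each site, so after positions 16, 155, 166.
Combined cut positions: 16, 91, 124, 155, 166.
Linear molecule, 5 cuts → 6 fragments:
  1–16 → 16 bp
  17–91 → 75 bp
  92–124 → 33 bp
  125–155 → 31 bp
  156–166 → 11 bp
  167–179 → 13 bp
Sorted largest to smallest: 75, 33, 31, 16, 13, 11 bp.

75, 33, 31, 16, 13, 11 bp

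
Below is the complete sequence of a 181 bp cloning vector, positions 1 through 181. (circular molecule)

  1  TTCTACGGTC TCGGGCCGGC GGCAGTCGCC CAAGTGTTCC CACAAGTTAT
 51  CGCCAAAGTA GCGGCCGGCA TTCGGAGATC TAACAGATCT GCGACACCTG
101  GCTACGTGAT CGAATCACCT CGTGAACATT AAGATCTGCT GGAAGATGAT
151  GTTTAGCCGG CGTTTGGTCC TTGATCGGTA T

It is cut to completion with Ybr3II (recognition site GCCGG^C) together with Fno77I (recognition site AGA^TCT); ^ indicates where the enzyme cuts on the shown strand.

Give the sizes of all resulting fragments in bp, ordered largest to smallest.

Ybr3II sites (GCCGGC) start at positions 15, 64, 156.
Ybr3II cuts after base 5 of each site (before the last base), so after positions 19, 68, 160.
Fno77I sites (AGATCT) start at positions 76, 85, 132.
Fno77I cuts after base 3 of each site, so after positions 78, 87, 134.
Combined cut positions: 19, 68, 78, 87, 134, 160.
Circular molecule, 6 cuts → 6 fragments:
  20–68 → 49 bp
  69–78 → 10 bp
  79–87 → 9 bp
  88–134 → 47 bp
  135–160 → 26 bp
  161–181 then 1–19 → 21 + 19 = 40 bp
Sorted largest to smallest: 49, 47, 40, 26, 10, 9 bp.

49, 47, 40, 26, 10, 9 bp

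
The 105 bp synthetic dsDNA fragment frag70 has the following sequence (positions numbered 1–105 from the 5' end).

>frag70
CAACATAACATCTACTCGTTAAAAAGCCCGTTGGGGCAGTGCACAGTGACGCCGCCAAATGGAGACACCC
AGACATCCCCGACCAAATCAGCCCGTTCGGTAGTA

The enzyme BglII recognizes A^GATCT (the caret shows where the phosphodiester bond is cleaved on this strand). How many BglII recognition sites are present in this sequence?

0

No occurrence of AGATCT is present in the sequence.
BglII does not cut: 0 sites.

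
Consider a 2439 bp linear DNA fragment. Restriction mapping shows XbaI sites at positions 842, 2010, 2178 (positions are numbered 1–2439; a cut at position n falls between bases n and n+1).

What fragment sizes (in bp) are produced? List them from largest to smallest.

1168, 842, 261, 168 bp

Linear molecule, 3 cuts → 4 fragments:
  842 − 0 = 842 bp
  2010 − 842 = 1168 bp
  2178 − 2010 = 168 bp
  2439 − 2178 = 261 bp
Sorted largest to smallest: 1168, 842, 261, 168 bp.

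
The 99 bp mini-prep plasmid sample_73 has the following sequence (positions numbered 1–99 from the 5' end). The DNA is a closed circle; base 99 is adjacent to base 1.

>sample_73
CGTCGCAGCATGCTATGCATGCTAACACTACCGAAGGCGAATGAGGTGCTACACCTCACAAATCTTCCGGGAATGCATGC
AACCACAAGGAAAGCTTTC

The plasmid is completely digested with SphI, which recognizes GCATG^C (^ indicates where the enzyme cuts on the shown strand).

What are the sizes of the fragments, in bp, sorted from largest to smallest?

58, 32, 9 bp

SphI sites (GCATGC) start at positions 8, 17, 75.
SphI cuts after base 5 of each site (before the last base), so after positions 12, 21, 79.
Circular molecule, 3 cuts → 3 fragments:
  13–21 → 9 bp
  22–79 → 58 bp
  80–99 then 1–12 → 20 + 12 = 32 bp
Sorted largest to smallest: 58, 32, 9 bp.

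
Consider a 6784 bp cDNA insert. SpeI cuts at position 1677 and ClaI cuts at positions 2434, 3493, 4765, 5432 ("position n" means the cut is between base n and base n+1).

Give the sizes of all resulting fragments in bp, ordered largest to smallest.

1677, 1352, 1272, 1059, 757, 667 bp

Combined cut positions (sorted): 1677, 2434, 3493, 4765, 5432.
Linear molecule, 5 cuts → 6 fragments:
  1677 − 0 = 1677 bp
  2434 − 1677 = 757 bp
  3493 − 2434 = 1059 bp
  4765 − 3493 = 1272 bp
  5432 − 4765 = 667 bp
  6784 − 5432 = 1352 bp
Sorted largest to smallest: 1677, 1352, 1272, 1059, 757, 667 bp.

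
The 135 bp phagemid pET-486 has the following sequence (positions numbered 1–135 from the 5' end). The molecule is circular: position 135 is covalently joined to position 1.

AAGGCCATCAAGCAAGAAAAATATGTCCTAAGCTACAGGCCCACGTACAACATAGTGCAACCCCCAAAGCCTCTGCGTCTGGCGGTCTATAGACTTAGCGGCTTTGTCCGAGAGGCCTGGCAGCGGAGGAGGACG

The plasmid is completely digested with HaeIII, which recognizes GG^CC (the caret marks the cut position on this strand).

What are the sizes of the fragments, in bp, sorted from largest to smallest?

HaeIII sites (GGCC) start at positions 3, 38, 114.
HaeIII cuts after base 2 of each site, so after positions 4, 39, 115.
Circular molecule, 3 cuts → 3 fragments:
  5–39 → 35 bp
  40–115 → 76 bp
  116–135 then 1–4 → 20 + 4 = 24 bp
Sorted largest to smallest: 76, 35, 24 bp.

76, 35, 24 bp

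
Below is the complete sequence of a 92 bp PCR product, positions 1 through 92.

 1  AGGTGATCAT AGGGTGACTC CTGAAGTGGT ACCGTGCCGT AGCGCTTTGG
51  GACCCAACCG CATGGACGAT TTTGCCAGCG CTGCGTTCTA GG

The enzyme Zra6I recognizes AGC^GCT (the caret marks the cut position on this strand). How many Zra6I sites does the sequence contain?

AGCGCT occurs starting at positions 41, 77.
Zra6I cuts at 2 sites.

2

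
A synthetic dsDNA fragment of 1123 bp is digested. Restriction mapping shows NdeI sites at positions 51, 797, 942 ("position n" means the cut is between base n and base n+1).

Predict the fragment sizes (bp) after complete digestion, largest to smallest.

746, 181, 145, 51 bp

Linear molecule, 3 cuts → 4 fragments:
  51 − 0 = 51 bp
  797 − 51 = 746 bp
  942 − 797 = 145 bp
  1123 − 942 = 181 bp
Sorted largest to smallest: 746, 181, 145, 51 bp.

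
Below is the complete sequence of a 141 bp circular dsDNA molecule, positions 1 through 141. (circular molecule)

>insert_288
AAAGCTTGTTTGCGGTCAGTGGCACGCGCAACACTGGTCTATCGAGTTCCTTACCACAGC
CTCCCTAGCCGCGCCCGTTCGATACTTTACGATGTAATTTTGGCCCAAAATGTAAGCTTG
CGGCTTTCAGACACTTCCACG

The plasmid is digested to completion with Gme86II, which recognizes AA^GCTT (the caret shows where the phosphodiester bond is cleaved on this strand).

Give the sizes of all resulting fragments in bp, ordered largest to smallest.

Gme86II sites (AAGCTT) start at positions 2, 114.
Gme86II cuts after base 2 of each site, so after positions 3, 115.
Circular molecule, 2 cuts → 2 fragments:
  4–115 → 112 bp
  116–141 then 1–3 → 26 + 3 = 29 bp
Sorted largest to smallest: 112, 29 bp.

112, 29 bp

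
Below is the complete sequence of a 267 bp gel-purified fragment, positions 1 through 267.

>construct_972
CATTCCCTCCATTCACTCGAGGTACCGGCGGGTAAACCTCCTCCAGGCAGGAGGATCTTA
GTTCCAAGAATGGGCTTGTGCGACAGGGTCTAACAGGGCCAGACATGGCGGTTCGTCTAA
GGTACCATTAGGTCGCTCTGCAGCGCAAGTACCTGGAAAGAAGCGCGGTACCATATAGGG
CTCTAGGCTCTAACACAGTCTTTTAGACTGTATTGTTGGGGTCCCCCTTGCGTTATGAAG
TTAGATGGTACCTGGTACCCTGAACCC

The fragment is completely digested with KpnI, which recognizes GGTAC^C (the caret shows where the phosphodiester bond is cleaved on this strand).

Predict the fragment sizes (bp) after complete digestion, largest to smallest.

KpnI sites (GGTACC) start at positions 21, 121, 167, 247, 254.
KpnI cuts after base 5 of each site (before the last base), so after positions 25, 125, 171, 251, 258.
Linear molecule, 5 cuts → 6 fragments:
  1–25 → 25 bp
  26–125 → 100 bp
  126–171 → 46 bp
  172–251 → 80 bp
  252–258 → 7 bp
  259–267 → 9 bp
Sorted largest to smallest: 100, 80, 46, 25, 9, 7 bp.

100, 80, 46, 25, 9, 7 bp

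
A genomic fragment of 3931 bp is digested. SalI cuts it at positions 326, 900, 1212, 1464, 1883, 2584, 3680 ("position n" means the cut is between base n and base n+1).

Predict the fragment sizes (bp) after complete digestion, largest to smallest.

1096, 701, 574, 419, 326, 312, 252, 251 bp

Linear molecule, 7 cuts → 8 fragments:
  326 − 0 = 326 bp
  900 − 326 = 574 bp
  1212 − 900 = 312 bp
  1464 − 1212 = 252 bp
  1883 − 1464 = 419 bp
  2584 − 1883 = 701 bp
  3680 − 2584 = 1096 bp
  3931 − 3680 = 251 bp
Sorted largest to smallest: 1096, 701, 574, 419, 326, 312, 252, 251 bp.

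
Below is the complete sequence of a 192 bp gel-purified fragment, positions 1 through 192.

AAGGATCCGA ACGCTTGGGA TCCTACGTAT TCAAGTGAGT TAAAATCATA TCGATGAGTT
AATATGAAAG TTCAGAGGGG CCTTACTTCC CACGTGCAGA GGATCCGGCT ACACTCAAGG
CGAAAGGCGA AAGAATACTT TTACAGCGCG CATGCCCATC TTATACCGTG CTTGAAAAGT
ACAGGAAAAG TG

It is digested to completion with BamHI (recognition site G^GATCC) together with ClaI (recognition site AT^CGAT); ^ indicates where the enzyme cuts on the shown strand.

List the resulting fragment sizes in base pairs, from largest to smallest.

BamHI sites (GGATCC) start at positions 3, 18, 101.
BamHI cuts after the first base of each site, so after positions 3, 18, 101.
The ClaI site (ATCGAT) starts at position 50.
ClaI cuts after base 2 of each site, so after position 51.
Combined cut positions: 3, 18, 51, 101.
Linear molecule, 4 cuts → 5 fragments:
  1–3 → 3 bp
  4–18 → 15 bp
  19–51 → 33 bp
  52–101 → 50 bp
  102–192 → 91 bp
Sorted largest to smallest: 91, 50, 33, 15, 3 bp.

91, 50, 33, 15, 3 bp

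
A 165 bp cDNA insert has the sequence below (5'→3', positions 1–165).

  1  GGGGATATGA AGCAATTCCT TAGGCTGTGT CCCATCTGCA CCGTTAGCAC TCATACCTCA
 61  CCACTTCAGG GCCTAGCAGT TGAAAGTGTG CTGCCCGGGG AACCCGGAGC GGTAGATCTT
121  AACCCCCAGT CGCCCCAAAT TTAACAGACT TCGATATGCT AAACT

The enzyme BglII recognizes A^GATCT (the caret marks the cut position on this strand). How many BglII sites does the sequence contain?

1

AGATCT occurs starting at position 114.
BglII cuts at 1 site.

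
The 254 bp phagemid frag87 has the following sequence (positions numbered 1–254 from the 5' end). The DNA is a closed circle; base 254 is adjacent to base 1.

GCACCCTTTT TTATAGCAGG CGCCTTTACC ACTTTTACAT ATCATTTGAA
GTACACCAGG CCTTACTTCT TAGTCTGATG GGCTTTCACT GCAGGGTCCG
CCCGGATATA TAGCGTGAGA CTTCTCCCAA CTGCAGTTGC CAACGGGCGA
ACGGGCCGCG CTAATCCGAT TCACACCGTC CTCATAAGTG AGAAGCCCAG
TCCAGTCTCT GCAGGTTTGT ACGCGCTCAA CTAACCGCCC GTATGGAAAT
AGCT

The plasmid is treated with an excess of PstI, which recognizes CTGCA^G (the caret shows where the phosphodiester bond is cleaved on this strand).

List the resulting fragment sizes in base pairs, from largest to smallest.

134, 78, 42 bp

PstI sites (CTGCAG) start at positions 89, 131, 209.
PstI cuts after base 5 of each site (before the last base), so after positions 93, 135, 213.
Circular molecule, 3 cuts → 3 fragments:
  94–135 → 42 bp
  136–213 → 78 bp
  214–254 then 1–93 → 41 + 93 = 134 bp
Sorted largest to smallest: 134, 78, 42 bp.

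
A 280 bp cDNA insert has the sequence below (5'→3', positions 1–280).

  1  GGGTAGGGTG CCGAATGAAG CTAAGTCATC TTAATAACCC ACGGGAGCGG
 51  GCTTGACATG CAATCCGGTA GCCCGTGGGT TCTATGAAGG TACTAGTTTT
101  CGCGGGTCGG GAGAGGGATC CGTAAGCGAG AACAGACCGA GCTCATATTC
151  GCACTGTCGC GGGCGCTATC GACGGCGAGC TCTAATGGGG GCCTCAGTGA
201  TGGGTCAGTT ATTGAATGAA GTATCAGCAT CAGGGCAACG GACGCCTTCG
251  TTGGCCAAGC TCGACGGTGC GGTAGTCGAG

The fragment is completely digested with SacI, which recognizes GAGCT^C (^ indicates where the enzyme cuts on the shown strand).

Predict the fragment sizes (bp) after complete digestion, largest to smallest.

143, 99, 38 bp

SacI sites (GAGCTC) start at positions 139, 177.
SacI cuts after base 5 of each site (before the last base), so after positions 143, 181.
Linear molecule, 2 cuts → 3 fragments:
  1–143 → 143 bp
  144–181 → 38 bp
  182–280 → 99 bp
Sorted largest to smallest: 143, 99, 38 bp.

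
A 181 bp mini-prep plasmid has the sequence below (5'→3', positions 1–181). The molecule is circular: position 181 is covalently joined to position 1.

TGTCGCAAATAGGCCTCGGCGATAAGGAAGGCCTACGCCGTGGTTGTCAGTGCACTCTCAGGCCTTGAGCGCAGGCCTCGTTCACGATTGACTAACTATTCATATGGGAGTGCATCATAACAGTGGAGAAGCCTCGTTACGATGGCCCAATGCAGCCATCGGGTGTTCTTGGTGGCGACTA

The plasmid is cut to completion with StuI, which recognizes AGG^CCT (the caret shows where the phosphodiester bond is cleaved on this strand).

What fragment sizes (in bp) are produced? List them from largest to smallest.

119, 31, 18, 13 bp

StuI sites (AGGCCT) start at positions 11, 29, 60, 73.
StuI cuts after base 3 of each site, so after positions 13, 31, 62, 75.
Circular molecule, 4 cuts → 4 fragments:
  14–31 → 18 bp
  32–62 → 31 bp
  63–75 → 13 bp
  76–181 then 1–13 → 106 + 13 = 119 bp
Sorted largest to smallest: 119, 31, 18, 13 bp.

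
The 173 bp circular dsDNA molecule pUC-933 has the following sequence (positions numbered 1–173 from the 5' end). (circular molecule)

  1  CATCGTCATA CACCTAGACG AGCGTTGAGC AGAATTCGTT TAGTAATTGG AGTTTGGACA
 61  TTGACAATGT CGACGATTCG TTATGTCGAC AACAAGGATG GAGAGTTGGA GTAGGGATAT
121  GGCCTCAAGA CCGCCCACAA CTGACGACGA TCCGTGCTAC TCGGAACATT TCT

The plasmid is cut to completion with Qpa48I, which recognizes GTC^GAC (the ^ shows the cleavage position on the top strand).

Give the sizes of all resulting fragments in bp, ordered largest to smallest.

157, 16 bp

Qpa48I sites (GTCGAC) start at positions 69, 85.
Qpa48I cuts after base 3 of each site, so after positions 71, 87.
Circular molecule, 2 cuts → 2 fragments:
  72–87 → 16 bp
  88–173 then 1–71 → 86 + 71 = 157 bp
Sorted largest to smallest: 157, 16 bp.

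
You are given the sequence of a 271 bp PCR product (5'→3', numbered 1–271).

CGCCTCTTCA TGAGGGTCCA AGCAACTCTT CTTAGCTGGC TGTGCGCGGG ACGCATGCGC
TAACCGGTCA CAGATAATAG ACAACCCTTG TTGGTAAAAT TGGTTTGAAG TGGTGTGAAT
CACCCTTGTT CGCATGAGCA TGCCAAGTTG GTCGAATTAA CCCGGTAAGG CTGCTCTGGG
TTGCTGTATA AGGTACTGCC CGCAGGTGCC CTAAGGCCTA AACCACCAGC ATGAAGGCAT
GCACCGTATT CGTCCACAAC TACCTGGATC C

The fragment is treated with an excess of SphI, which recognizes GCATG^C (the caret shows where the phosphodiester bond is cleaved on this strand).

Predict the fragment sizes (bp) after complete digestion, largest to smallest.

99, 85, 57, 30 bp

SphI sites (GCATGC) start at positions 53, 138, 237.
SphI cuts after base 5 of each site (before the last base), so after positions 57, 142, 241.
Linear molecule, 3 cuts → 4 fragments:
  1–57 → 57 bp
  58–142 → 85 bp
  143–241 → 99 bp
  242–271 → 30 bp
Sorted largest to smallest: 99, 85, 57, 30 bp.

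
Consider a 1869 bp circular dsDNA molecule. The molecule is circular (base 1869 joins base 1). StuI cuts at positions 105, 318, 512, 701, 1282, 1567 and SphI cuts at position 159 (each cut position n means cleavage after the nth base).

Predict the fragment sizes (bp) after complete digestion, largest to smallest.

Combined cut positions (sorted): 105, 159, 318, 512, 701, 1282, 1567.
Circular molecule, 7 cuts → 7 fragments:
  159 − 105 = 54 bp
  318 − 159 = 159 bp
  512 − 318 = 194 bp
  701 − 512 = 189 bp
  1282 − 701 = 581 bp
  1567 − 1282 = 285 bp
  wrap: 1869 − 1567 + 105 = 407 bp
Sorted largest to smallest: 581, 407, 285, 194, 189, 159, 54 bp.

581, 407, 285, 194, 189, 159, 54 bp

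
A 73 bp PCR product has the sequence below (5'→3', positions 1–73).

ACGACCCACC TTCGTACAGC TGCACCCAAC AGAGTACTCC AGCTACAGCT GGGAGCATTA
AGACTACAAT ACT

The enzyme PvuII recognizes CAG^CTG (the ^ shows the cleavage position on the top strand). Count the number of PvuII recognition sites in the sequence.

2

CAGCTG occurs starting at positions 17, 46.
PvuII cuts at 2 sites.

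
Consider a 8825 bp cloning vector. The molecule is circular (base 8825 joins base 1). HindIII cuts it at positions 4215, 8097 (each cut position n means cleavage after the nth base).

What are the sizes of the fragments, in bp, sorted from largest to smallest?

4943, 3882 bp

Circular molecule, 2 cuts → 2 fragments:
  8097 − 4215 = 3882 bp
  wrap: 8825 − 8097 + 4215 = 4943 bp
Sorted largest to smallest: 4943, 3882 bp.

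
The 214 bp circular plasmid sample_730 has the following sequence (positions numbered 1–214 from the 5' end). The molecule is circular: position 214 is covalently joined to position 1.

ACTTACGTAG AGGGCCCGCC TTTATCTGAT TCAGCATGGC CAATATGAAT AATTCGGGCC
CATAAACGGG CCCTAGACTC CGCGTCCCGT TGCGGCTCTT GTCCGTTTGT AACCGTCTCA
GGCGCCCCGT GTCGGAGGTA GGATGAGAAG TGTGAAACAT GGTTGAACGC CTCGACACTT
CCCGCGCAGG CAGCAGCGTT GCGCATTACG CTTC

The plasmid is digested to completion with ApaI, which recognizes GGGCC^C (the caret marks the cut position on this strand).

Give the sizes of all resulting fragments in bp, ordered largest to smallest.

158, 44, 12 bp

ApaI sites (GGGCCC) start at positions 12, 56, 68.
ApaI cuts after base 5 of each site (before the last base), so after positions 16, 60, 72.
Circular molecule, 3 cuts → 3 fragments:
  17–60 → 44 bp
  61–72 → 12 bp
  73–214 then 1–16 → 142 + 16 = 158 bp
Sorted largest to smallest: 158, 44, 12 bp.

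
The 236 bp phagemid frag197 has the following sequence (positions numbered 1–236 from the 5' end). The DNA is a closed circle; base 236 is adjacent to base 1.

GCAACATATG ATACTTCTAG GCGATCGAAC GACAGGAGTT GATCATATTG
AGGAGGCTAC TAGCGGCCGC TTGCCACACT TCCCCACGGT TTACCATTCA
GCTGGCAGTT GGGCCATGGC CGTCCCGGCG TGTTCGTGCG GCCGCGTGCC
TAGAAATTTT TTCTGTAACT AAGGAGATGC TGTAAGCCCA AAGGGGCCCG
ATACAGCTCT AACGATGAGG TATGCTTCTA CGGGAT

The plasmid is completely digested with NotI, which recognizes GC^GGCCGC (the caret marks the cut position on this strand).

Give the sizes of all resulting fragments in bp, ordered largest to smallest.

161, 75 bp

NotI sites (GCGGCCGC) start at positions 63, 138.
NotI cuts after base 2 of each site, so after positions 64, 139.
Circular molecule, 2 cuts → 2 fragments:
  65–139 → 75 bp
  140–236 then 1–64 → 97 + 64 = 161 bp
Sorted largest to smallest: 161, 75 bp.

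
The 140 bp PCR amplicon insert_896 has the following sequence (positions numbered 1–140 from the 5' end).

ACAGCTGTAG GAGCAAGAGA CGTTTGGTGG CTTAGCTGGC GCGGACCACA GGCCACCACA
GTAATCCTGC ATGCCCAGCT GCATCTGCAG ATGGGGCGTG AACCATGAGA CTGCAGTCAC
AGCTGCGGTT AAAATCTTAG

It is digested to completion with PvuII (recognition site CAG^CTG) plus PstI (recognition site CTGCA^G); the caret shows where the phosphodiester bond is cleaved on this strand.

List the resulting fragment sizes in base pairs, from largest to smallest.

74, 26, 18, 11, 7, 4 bp

PvuII sites (CAGCTG) start at positions 2, 76, 120.
PvuII cuts after base 3 of each site, so after positions 4, 78, 122.
PstI sites (CTGCAG) start at positions 85, 111.
PstI cuts after base 5 of each site (before the last base), so after positions 89, 115.
Combined cut positions: 4, 78, 89, 115, 122.
Linear molecule, 5 cuts → 6 fragments:
  1–4 → 4 bp
  5–78 → 74 bp
  79–89 → 11 bp
  90–115 → 26 bp
  116–122 → 7 bp
  123–140 → 18 bp
Sorted largest to smallest: 74, 26, 18, 11, 7, 4 bp.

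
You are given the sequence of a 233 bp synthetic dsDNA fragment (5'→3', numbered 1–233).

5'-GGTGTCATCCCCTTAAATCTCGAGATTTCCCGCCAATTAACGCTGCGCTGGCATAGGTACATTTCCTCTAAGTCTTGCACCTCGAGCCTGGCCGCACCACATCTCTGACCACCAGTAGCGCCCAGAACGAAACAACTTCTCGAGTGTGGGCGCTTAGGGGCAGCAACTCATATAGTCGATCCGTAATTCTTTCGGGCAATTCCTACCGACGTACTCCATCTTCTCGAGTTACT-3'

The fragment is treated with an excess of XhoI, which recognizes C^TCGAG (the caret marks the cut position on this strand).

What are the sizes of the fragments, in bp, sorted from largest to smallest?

84, 62, 58, 19, 10 bp

XhoI sites (CTCGAG) start at positions 19, 81, 139, 223.
XhoI cuts after the first base of each site, so after positions 19, 81, 139, 223.
Linear molecule, 4 cuts → 5 fragments:
  1–19 → 19 bp
  20–81 → 62 bp
  82–139 → 58 bp
  140–223 → 84 bp
  224–233 → 10 bp
Sorted largest to smallest: 84, 62, 58, 19, 10 bp.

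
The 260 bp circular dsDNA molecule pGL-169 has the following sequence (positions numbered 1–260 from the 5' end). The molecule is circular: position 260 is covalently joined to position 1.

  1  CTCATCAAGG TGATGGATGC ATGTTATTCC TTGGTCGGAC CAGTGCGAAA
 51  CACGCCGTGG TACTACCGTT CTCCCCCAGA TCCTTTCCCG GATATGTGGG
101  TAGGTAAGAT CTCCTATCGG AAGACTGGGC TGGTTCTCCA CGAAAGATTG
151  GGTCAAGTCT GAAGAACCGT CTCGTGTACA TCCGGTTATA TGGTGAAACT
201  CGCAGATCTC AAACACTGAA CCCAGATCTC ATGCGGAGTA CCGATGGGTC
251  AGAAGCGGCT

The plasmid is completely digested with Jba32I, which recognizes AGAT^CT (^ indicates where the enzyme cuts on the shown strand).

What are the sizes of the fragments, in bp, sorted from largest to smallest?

Jba32I sites (AGATCT) start at positions 107, 204, 224.
Jba32I cuts after base 4 of each site, so after positions 110, 207, 227.
Circular molecule, 3 cuts → 3 fragments:
  111–207 → 97 bp
  208–227 → 20 bp
  228–260 then 1–110 → 33 + 110 = 143 bp
Sorted largest to smallest: 143, 97, 20 bp.

143, 97, 20 bp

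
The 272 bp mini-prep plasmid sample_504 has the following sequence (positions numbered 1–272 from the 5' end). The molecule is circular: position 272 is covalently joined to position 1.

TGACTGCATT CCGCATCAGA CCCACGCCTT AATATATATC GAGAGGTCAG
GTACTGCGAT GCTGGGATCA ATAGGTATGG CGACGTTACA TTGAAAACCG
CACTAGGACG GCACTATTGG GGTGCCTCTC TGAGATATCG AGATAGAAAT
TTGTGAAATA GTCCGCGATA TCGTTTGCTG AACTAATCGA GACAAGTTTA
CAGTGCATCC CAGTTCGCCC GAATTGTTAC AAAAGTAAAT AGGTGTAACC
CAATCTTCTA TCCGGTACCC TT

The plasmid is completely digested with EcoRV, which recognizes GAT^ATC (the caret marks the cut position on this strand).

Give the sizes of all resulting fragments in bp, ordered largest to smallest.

EcoRV sites (GATATC) start at positions 134, 167.
EcoRV cuts after base 3 of each site, so after positions 136, 169.
Circular molecule, 2 cuts → 2 fragments:
  137–169 → 33 bp
  170–272 then 1–136 → 103 + 136 = 239 bp
Sorted largest to smallest: 239, 33 bp.

239, 33 bp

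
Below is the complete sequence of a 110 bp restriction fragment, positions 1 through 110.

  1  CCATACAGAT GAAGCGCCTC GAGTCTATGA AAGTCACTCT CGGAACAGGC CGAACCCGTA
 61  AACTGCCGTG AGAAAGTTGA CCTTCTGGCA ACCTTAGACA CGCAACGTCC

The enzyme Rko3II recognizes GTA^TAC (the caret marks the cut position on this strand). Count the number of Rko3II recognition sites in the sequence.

No occurrence of GTATAC is present in the sequence.
Rko3II does not cut: 0 sites.

0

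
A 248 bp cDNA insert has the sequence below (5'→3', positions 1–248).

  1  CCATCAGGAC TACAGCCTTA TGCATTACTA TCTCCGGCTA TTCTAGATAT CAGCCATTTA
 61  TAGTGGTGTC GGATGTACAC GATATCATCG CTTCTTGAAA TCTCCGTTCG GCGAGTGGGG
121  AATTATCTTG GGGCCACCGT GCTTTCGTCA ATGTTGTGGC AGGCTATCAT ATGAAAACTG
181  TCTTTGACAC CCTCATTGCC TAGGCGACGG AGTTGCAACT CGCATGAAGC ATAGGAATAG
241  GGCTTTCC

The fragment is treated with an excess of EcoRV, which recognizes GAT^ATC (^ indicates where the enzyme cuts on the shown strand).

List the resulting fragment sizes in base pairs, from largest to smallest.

EcoRV sites (GATATC) start at positions 46, 81.
EcoRV cuts after base 3 of each site, so after positions 48, 83.
Linear molecule, 2 cuts → 3 fragments:
  1–48 → 48 bp
  49–83 → 35 bp
  84–248 → 165 bp
Sorted largest to smallest: 165, 48, 35 bp.

165, 48, 35 bp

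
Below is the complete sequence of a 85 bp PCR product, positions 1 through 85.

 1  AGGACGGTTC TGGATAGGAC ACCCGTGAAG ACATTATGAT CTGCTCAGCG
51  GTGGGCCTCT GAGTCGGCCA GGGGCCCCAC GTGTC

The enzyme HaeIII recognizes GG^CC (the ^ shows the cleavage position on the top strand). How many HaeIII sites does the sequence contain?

3

GGCC occurs starting at positions 54, 66, 73.
HaeIII cuts at 3 sites.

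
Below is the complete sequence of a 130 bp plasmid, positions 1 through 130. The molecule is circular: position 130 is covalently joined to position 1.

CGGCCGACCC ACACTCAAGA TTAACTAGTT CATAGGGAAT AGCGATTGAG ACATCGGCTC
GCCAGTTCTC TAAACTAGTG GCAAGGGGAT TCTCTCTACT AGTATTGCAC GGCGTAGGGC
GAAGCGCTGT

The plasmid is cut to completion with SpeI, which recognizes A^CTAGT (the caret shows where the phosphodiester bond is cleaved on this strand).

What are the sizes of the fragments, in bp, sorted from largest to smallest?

SpeI sites (ACTAGT) start at positions 24, 74, 98.
SpeI cuts after the first base of each site, so after positions 24, 74, 98.
Circular molecule, 3 cuts → 3 fragments:
  25–74 → 50 bp
  75–98 → 24 bp
  99–130 then 1–24 → 32 + 24 = 56 bp
Sorted largest to smallest: 56, 50, 24 bp.

56, 50, 24 bp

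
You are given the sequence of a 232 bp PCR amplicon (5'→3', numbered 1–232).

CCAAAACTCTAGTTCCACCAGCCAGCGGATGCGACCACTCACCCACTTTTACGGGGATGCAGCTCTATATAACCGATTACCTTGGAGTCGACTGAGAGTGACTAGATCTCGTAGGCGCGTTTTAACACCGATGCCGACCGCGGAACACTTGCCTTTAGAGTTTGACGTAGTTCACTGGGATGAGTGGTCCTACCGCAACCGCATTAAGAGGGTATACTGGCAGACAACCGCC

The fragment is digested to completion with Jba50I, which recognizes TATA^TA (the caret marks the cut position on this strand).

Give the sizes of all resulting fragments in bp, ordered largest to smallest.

The Jba50I site (TATATA) starts at position 66.
Jba50I cuts after base 4 of each site, so after position 69.
Linear molecule, 1 cut → 2 fragments:
  1–69 → 69 bp
  70–232 → 163 bp
Sorted largest to smallest: 163, 69 bp.

163, 69 bp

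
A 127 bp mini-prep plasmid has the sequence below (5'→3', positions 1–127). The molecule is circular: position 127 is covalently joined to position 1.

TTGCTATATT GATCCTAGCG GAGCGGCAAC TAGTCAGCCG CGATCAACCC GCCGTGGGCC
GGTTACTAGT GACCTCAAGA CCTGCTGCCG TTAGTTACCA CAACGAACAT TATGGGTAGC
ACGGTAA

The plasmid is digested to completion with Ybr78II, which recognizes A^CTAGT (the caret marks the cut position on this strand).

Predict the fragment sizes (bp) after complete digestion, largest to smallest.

91, 36 bp

Ybr78II sites (ACTAGT) start at positions 29, 65.
Ybr78II cuts after the first base of each site, so after positions 29, 65.
Circular molecule, 2 cuts → 2 fragments:
  30–65 → 36 bp
  66–127 then 1–29 → 62 + 29 = 91 bp
Sorted largest to smallest: 91, 36 bp.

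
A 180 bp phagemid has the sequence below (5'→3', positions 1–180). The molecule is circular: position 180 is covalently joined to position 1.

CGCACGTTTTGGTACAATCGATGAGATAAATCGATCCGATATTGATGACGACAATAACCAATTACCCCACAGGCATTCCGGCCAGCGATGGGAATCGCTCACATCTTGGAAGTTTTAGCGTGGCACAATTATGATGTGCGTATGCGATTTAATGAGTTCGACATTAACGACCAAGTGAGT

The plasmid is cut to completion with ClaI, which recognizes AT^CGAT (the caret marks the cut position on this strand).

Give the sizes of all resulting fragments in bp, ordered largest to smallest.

ClaI sites (ATCGAT) start at positions 17, 30.
ClaI cuts after base 2 of each site, so after positions 18, 31.
Circular molecule, 2 cuts → 2 fragments:
  19–31 → 13 bp
  32–180 then 1–18 → 149 + 18 = 167 bp
Sorted largest to smallest: 167, 13 bp.

167, 13 bp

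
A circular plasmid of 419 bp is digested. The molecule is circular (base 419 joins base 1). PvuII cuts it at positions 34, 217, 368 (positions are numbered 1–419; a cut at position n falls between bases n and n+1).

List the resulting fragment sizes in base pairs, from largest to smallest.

183, 151, 85 bp

Circular molecule, 3 cuts → 3 fragments:
  217 − 34 = 183 bp
  368 − 217 = 151 bp
  wrap: 419 − 368 + 34 = 85 bp
Sorted largest to smallest: 183, 151, 85 bp.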